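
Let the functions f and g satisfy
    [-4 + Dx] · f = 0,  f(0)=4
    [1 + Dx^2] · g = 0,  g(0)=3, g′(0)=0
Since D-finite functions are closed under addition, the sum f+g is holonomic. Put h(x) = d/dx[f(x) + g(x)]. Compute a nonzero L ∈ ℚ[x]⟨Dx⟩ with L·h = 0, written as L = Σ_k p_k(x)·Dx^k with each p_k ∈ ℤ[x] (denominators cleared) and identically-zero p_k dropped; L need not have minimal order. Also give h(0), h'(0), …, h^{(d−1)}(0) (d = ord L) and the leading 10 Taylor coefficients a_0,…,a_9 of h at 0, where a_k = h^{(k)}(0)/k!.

f: a_k = 4, 16, 32, 128/3, 128/3, 512/15, 1024/45, 4096/315, 2048/315, 8192/2835, …
g: a_k = 3, 0, -3/2, 0, 1/8, 0, -1/240, 0, 1/13440, 0, …
Weyl lclm of L_f,L_g ⇒ L₀ (ord ≤ 3).
Derive L from L₀ (diff closure).
L = 4 - Dx + 4·Dx^2 - Dx^3  (order 3).
h: a_k = 16, 61, 128, 1027/6, 512/3, 16381/120, 4096/45, 262147/5040, 8192/315, 4194301/362880, …
ICs: h(0) = 16, h′(0) = 61, h′′(0) = 256.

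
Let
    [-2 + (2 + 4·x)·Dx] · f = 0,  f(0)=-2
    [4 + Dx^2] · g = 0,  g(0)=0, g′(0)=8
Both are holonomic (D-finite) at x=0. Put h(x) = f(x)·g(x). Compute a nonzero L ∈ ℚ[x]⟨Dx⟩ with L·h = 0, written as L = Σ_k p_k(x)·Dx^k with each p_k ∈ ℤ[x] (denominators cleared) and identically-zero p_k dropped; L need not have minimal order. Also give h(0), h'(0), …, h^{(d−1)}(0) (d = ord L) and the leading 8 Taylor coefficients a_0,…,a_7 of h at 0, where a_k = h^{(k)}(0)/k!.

f: a_k = -2, -2, 1, -1, 5/4, -7/4, 21/8, -33/8, …
g: a_k = 0, 8, 0, -16/3, 0, 16/15, 0, -32/315, …
h₀=f·g: eliminate ⇒ L₀, order ≤ 1·2.
L = (7 + 16·x + 16·x^2) + (-2 - 4·x)·Dx + (1 + 4·x + 4·x^2)·Dx^2  (order 2).
h: a_k = 0, -16, -16, 56/3, 8/3, 38/15, -54/5, 983/63, …
ICs: h(0) = 0, h′(0) = -16.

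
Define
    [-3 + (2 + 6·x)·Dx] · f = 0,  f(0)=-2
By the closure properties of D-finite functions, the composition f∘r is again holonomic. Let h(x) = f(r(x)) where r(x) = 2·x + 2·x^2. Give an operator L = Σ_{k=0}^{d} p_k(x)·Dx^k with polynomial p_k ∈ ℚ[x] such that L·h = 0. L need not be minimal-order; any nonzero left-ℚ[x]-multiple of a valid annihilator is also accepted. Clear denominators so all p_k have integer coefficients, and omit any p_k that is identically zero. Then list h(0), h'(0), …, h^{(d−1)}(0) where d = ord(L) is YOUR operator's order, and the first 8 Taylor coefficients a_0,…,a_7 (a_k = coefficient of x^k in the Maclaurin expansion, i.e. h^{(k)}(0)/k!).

f: a_k = -2, -3, 9/4, -27/8, 405/64, -1701/128, 15309/512, -72171/1024, …
Substitute x→r, Dx→(1/r')Dx; clear ⇒ L₀.
L = (-3 - 6·x) + (1 + 6·x + 6·x^2)·Dx  (order 1).
h: a_k = -2, -6, 3, -9, 117/4, -405/4, 2943/8, -11097/8, …
ICs: h(0) = -2.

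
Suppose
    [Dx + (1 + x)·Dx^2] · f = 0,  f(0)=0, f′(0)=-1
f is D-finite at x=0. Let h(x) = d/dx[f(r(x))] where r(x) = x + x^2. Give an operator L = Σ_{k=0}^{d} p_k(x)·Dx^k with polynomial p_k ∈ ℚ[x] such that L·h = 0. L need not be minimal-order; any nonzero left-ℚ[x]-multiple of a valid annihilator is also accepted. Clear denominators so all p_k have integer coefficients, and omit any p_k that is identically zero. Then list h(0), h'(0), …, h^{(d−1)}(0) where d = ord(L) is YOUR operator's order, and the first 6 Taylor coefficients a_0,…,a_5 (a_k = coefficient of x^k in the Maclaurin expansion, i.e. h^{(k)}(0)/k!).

L = (-1 + 2·x + 2·x^2) + (1 + 3·x + 3·x^2 + 2·x^3)·Dx  (order 1).
h: a_k = -1, -1, 2, -1, -1, 2, …
ICs: h(0) = -1.

f: a_k = 0, -1, 1/2, -1/3, 1/4, -1/5, …
f∘r: x↦r, Dx↦Dx/r' in L_f ⇒ L₀.
Differentiate: ansatz ord ≤ ord L₀ ⇒ L.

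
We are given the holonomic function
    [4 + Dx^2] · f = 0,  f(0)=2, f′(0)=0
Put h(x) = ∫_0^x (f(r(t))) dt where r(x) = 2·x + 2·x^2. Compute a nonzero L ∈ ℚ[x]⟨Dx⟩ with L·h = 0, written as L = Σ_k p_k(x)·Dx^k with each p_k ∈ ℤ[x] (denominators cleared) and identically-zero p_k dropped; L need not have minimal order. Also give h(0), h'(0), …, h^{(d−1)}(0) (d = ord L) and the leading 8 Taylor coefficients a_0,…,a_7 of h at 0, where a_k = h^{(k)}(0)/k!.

f: a_k = 2, 0, -4, 0, 4/3, 0, -8/45, 0, …
f∘r: x↦r, Dx↦Dx/r' in L_f ⇒ L₀.
h=∫₀ˣh₀: take L = L₀·Dx.
L = (16 + 96·x + 192·x^2 + 128·x^3)·Dx - 2·Dx^2 + (1 + 2·x)·Dx^3  (order 3).
h: a_k = 0, 2, 0, -16/3, -8, 16/15, 128/9, 5248/315, …
ICs: h(0) = 0, h′(0) = 2, h′′(0) = 0.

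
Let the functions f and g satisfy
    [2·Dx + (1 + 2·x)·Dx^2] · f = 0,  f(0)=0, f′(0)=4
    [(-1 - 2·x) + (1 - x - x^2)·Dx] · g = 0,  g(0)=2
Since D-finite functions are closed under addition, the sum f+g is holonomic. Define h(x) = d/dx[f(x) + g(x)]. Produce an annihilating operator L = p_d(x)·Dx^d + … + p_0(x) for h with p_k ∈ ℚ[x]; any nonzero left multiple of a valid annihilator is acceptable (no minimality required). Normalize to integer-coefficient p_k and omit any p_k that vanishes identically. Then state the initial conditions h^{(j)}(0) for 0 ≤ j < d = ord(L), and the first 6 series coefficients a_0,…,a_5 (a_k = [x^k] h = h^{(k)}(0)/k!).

f: a_k = 0, 4, -4, 16/3, -8, 64/5, …
g: a_k = 2, 2, 4, 6, 10, 16, …
h₀=f+g: left-lcm gives L₀, ord ≤ 3.
Derive L from L₀ (diff closure).
L = (-34 - 92·x - 116·x^2 - 48·x^3 - 24·x^4) + (-5 - 60·x - 170·x^2 - 180·x^3 - 100·x^4 - 40·x^5)·Dx + (3 + 11·x + 5·x^2 - 20·x^3 - 30·x^4 - 24·x^5 - 8·x^6)·Dx^2  (order 2).
h: a_k = 6, 0, 34, 8, 144, 28, …
ICs: h(0) = 6, h′(0) = 0.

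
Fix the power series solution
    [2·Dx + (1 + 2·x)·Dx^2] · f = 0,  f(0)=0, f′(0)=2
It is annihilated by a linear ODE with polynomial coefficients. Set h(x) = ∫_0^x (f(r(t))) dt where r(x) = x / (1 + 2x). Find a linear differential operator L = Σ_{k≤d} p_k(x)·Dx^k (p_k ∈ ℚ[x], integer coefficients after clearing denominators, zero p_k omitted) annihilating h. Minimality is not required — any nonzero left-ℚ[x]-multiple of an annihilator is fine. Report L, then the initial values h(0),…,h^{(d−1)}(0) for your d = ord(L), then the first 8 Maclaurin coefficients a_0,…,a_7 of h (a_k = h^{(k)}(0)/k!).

L = (6 + 16·x)·Dx^2 + (1 + 6·x + 8·x^2)·Dx^3  (order 3).
h: a_k = 0, 0, 1, -2, 14/3, -12, 496/15, -96, …
ICs: h(0) = 0, h′(0) = 0, h′′(0) = 2.

f: a_k = 0, 2, -2, 8/3, -4, 32/5, -32/3, 128/7, …
h₀=f(r): pull back L_f along r ⇒ L₀.
h=∫h₀ ⇒ L = L₀·Dx.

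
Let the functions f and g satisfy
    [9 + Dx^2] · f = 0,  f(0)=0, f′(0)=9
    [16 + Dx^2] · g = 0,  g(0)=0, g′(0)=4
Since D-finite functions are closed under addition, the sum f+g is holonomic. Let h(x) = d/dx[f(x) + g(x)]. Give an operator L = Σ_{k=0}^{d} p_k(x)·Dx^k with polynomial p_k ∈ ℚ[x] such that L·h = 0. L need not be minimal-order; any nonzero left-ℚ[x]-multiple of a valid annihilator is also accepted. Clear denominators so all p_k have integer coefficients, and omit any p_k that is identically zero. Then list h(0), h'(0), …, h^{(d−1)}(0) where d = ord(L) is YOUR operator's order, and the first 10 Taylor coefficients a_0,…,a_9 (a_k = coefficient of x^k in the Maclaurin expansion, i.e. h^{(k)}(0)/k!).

L = 144 + 25·Dx^2 + Dx^4  (order 4).
h: a_k = 13, 0, -145/2, 0, 1753/24, 0, -4589/144, 0, 321193/40320, 0, …
ICs: h(0) = 13, h′(0) = 0, h′′(0) = -145, h′′′(0) = 0.

f: a_k = 0, 9, 0, -27/2, 0, 243/40, 0, -729/560, 0, 729/4480, …
g: a_k = 0, 4, 0, -32/3, 0, 128/15, 0, -1024/315, 0, 2048/2835, …
Weyl lclm of L_f,L_g ⇒ L₀ (ord ≤ 4).
h=h₀': d/dx-closure on L₀ ⇒ L.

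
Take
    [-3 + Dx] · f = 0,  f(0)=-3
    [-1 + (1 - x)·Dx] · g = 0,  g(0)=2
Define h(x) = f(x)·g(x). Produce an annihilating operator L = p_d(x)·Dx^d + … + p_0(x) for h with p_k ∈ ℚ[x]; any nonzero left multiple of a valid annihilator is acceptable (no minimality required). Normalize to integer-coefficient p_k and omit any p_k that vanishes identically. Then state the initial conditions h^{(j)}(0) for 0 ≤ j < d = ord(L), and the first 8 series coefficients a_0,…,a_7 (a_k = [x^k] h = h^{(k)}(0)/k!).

f: a_k = -3, -9, -27/2, -27/2, -81/8, -243/40, -243/80, -729/560, …
g: a_k = 2, 2, 2, 2, 2, 2, 2, 2, …
h₀=f·g: eliminate ⇒ L₀, order ≤ 1·1.
L = (4 - 3·x) + (-1 + x)·Dx  (order 1).
h: a_k = -6, -24, -51, -78, -393/4, -552/5, -4659/40, -16671/140, …
ICs: h(0) = -6.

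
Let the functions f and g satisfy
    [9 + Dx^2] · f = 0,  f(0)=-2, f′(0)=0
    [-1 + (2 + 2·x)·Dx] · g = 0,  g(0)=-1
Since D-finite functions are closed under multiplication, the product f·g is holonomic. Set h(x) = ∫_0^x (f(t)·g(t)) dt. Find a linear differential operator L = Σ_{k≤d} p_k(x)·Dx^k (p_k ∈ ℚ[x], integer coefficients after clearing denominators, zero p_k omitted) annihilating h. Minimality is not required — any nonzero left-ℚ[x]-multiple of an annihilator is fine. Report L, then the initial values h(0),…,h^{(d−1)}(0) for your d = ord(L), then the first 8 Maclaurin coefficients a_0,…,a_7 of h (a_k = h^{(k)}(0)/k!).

f: a_k = -2, 0, 9, 0, -27/4, 0, 81/40, 0, …
g: a_k = -1, -1/2, 1/8, -1/16, 5/128, -7/256, 21/1024, -33/2048, …
Product ⇒ symmetric product L₀, ord ≤ 2.
∫: right-multiply L₀ by Dx.
L = (39 + 72·x + 36·x^2)·Dx + (-4 - 4·x)·Dx^2 + (4 + 8·x + 4·x^2)·Dx^3  (order 3).
h: a_k = 0, 2, 1/2, -37/12, -35/32, 499/320, 367/768, -6549/17920, …
ICs: h(0) = 0, h′(0) = 2, h′′(0) = 1.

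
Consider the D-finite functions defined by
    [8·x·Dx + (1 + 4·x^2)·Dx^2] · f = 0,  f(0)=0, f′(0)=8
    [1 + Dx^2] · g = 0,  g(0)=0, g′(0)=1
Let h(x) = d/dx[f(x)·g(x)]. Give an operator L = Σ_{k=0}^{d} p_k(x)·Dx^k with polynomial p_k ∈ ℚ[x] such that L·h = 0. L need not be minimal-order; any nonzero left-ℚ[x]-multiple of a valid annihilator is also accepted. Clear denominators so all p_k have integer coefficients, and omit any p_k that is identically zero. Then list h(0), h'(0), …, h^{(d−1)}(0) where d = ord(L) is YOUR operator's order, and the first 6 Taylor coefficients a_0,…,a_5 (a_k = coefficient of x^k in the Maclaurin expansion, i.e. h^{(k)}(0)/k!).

L = (3893 + 34584·x^2 + 286832·x^4 + 57600·x^6 + 768·x^8 - 10240·x^10 + 4096·x^12) + (2192·x + 44864·x^3 + 156160·x^5 + 51200·x^7 + 20480·x^9 + 16384·x^11)·Dx + (3978 + 36208·x^2 + 296160·x^4 + 76288·x^6 + 9728·x^8 - 4096·x^10 + 8192·x^12)·Dx^2 + (2192·x + 44864·x^3 + 156160·x^5 + 51200·x^7 + 20480·x^9 + 16384·x^11)·Dx^3 + (85 + 1624·x^2 + 9328·x^4 + 18688·x^6 + 8960·x^8 + 6144·x^10 + 4096·x^12)·Dx^4  (order 4).
h: a_k = 0, 16, 0, -48, 0, 494/3, …
ICs: h(0) = 0, h′(0) = 16, h′′(0) = 0, h′′′(0) = -288.

f: a_k = 0, 8, 0, -32/3, 0, 128/5, …
g: a_k = 0, 1, 0, -1/6, 0, 1/120, …
Product ⇒ symmetric product L₀, ord ≤ 4.
Derive L from L₀ (diff closure).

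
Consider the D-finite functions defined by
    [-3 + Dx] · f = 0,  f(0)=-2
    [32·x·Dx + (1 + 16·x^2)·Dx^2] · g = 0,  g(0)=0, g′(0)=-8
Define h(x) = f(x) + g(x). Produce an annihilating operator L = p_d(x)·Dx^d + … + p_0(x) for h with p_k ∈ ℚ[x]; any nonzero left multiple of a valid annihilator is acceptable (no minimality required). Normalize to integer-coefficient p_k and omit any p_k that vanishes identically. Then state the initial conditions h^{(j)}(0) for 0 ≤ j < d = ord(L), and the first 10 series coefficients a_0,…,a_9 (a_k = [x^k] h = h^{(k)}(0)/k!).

f: a_k = -2, -6, -9, -9, -27/4, -81/20, -81/40, -243/280, -729/2240, -243/2240, …
g: a_k = 0, -8, 0, 128/3, 0, -2048/5, 0, 32768/7, 0, -524288/9, …
h₀=f+g: left-lcm gives L₀, ord ≤ 3.
L = (96 - 288·x - 4608·x^2 - 4608·x^3)·Dx + (-41 + 1248·x^2 - 2304·x^4)·Dx^2 + (3 + 32·x + 96·x^2 + 512·x^3 + 768·x^4)·Dx^3  (order 3).
h: a_k = -2, -14, -9, 101/3, -27/4, -8273/20, -81/40, 187211/40, -729/2240, -1174407307/20160, …
ICs: h(0) = -2, h′(0) = -14, h′′(0) = -18.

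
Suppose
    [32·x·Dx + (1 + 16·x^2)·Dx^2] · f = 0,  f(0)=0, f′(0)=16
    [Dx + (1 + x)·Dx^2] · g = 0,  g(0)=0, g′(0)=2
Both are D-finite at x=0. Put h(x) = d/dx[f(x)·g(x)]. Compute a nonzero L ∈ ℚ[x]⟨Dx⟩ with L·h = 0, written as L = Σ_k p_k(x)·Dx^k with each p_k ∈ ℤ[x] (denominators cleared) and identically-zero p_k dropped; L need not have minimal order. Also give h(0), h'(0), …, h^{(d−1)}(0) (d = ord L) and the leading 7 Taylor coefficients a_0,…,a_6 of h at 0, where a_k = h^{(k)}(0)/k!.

f: a_k = 0, 16, 0, -256/3, 0, 4096/5, 0, …
g: a_k = 0, 2, -1, 2/3, -1/2, 2/5, -1/3, …
f·g: L₀ = L_f ⊗_s L_g, ord ≤ 2·2.
h₀' ⇒ L via d/dx closure of L₀.
L = (4224 + 8384·x + 204800·x^2 + 531456·x^3 + 491520·x^4 + 212992·x^5 + 262144·x^7) + (4098 + 28864·x + 258368·x^2 + 1045504·x^3 + 1798144·x^4 + 1523712·x^5 + 573440·x^6 + 786432·x^7 + 917504·x^8)·Dx + (132 + 8644·x + 37632·x^2 + 196032·x^3 + 614400·x^4 + 955392·x^5 + 786432·x^6 + 540672·x^7 + 786432·x^8 + 524288·x^9)·Dx^2 + (65 + 258·x + 2497·x^2 + 8576·x^3 + 30336·x^4 + 76800·x^5 + 118272·x^6 + 98304·x^7 + 98304·x^8 + 131072·x^9 + 65536·x^10)·Dx^3  (order 3).
h: a_k = 0, 64, -48, -640, 1160/3, 142912/15, -82096/15, …
ICs: h(0) = 0, h′(0) = 64, h′′(0) = -96.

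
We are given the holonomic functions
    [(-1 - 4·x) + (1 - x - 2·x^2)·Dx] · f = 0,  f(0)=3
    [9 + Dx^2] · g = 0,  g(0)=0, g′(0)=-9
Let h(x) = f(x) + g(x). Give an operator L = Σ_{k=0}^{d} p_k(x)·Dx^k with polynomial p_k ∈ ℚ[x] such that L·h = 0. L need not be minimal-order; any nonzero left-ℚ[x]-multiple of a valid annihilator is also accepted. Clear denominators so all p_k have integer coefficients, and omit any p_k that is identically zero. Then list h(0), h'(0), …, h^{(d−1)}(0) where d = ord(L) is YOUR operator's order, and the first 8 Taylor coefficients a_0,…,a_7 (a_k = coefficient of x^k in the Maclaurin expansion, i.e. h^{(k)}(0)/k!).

f: a_k = 3, 3, 9, 15, 33, 63, 129, 255, …
g: a_k = 0, -9, 0, 27/2, 0, -243/40, 0, 729/560, …
L₀ := lclm(L_f,L_g); ord L₀ ≤ 1+2.
L = (117 + 486·x + 135·x^2 + 360·x^3 + 540·x^4 + 432·x^5) + (-45 + 63·x + 81·x^2 - 153·x^3 - 18·x^4 + 324·x^5 + 216·x^6)·Dx + (13 + 54·x + 15·x^2 + 40·x^3 + 60·x^4 + 48·x^5)·Dx^2 + (-5 + 7·x + 9·x^2 - 17·x^3 - 2·x^4 + 36·x^5 + 24·x^6)·Dx^3  (order 3).
h: a_k = 3, -6, 9, 57/2, 33, 2277/40, 129, 143529/560, …
ICs: h(0) = 3, h′(0) = -6, h′′(0) = 18.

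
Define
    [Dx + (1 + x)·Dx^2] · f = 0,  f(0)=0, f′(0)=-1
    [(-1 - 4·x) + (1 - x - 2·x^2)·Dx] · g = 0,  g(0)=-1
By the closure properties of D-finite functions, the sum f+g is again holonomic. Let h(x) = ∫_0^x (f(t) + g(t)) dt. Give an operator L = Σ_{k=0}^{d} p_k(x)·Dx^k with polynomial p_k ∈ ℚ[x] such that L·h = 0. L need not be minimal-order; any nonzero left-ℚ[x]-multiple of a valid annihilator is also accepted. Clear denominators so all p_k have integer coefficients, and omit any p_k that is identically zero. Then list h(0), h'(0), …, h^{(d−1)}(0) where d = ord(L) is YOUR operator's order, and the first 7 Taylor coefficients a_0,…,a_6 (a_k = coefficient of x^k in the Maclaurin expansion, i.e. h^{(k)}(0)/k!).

f: a_k = 0, -1, 1/2, -1/3, 1/4, -1/5, 1/6, …
g: a_k = -1, -1, -3, -5, -11, -21, -43, …
Sum ⇒ L₀ = lclm(L_f,L_g) in ℚ(x)⟨Dx⟩.
∫: right-multiply L₀ by Dx.
L = (-42 - 144·x - 144·x^2 - 96·x^3)·Dx^2 + (-28 - 172·x - 312·x^2 - 328·x^3 - 160·x^4)·Dx^3 + (7 + 14·x - 5·x^2 - 56·x^3 - 76·x^4 - 32·x^5)·Dx^4  (order 4).
h: a_k = 0, -1, -1, -5/6, -4/3, -43/20, -53/15, …
ICs: h(0) = 0, h′(0) = -1, h′′(0) = -2, h′′′(0) = -5.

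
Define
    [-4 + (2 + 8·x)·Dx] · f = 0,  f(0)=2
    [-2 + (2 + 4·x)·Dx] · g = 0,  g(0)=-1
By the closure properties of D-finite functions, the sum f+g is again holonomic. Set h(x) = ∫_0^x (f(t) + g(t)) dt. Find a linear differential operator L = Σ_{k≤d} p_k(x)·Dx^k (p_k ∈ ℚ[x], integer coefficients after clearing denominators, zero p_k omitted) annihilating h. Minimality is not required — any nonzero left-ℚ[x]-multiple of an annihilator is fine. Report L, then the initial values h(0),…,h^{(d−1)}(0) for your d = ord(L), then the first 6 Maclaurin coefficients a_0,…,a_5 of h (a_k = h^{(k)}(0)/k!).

f: a_k = 2, 4, -4, 8, -20, 56, …
g: a_k = -1, -1, 1/2, -1/2, 5/8, -7/8, …
h₀=f+g: left-lcm gives L₀, ord ≤ 2.
h=∫₀ˣh₀: take L = L₀·Dx.
L = -2·Dx + (3 + 8·x)·Dx^2 + (1 + 6·x + 8·x^2)·Dx^3  (order 3).
h: a_k = 0, 1, 3/2, -7/6, 15/8, -31/8, …
ICs: h(0) = 0, h′(0) = 1, h′′(0) = 3.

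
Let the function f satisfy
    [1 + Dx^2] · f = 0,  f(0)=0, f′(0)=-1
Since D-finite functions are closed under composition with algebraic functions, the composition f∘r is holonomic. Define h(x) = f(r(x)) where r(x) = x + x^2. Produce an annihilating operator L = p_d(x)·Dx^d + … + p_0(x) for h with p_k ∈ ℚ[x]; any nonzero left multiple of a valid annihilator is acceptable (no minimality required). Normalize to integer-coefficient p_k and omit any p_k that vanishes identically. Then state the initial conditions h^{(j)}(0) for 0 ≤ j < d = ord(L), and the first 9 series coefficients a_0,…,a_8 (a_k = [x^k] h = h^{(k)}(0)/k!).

L = (1 + 6·x + 12·x^2 + 8·x^3) - 2·Dx + (1 + 2·x)·Dx^2  (order 2).
h: a_k = 0, -1, -1, 1/6, 1/2, 59/120, 1/8, -419/5040, -59/720, …
ICs: h(0) = 0, h′(0) = -1.

f: a_k = 0, -1, 0, 1/6, 0, -1/120, 0, 1/5040, 0, …
f∘r: x↦r, Dx↦Dx/r' in L_f ⇒ L₀.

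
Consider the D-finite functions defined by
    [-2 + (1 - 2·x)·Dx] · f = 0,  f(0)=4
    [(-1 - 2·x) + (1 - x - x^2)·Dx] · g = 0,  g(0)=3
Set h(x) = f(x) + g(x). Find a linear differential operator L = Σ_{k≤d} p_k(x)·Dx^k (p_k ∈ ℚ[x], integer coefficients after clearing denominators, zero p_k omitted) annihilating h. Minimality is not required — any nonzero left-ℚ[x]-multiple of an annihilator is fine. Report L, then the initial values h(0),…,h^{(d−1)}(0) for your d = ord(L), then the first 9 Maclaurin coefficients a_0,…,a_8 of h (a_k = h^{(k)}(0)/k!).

L = (-12·x + 12·x^2 - 8·x^3) + (4 - 6·x - 6·x^2 + 16·x^3 - 16·x^4)·Dx + (-1 + 5·x - 9·x^2 + 6·x^3 + 2·x^4 - 4·x^5)·Dx^2  (order 2).
h: a_k = 7, 11, 22, 41, 79, 152, 295, 575, 1126, …
ICs: h(0) = 7, h′(0) = 11.

f: a_k = 4, 8, 16, 32, 64, 128, 256, 512, 1024, …
g: a_k = 3, 3, 6, 9, 15, 24, 39, 63, 102, …
Weyl lclm of L_f,L_g ⇒ L₀ (ord ≤ 2).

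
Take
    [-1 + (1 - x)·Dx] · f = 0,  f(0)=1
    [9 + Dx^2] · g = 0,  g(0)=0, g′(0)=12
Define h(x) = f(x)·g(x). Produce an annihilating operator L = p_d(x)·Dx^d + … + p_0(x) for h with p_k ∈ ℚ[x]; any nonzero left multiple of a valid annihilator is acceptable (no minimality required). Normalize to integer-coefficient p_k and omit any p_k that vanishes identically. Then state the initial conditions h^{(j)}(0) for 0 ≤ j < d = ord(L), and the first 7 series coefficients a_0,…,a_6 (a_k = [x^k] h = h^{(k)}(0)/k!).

f: a_k = 1, 1, 1, 1, 1, 1, 1, …
g: a_k = 0, 12, 0, -18, 0, 81/10, 0, …
Sym-product of L_f,L_g gives L₀ (≤ ord 2).
L = (-9 + 9·x) + 2·Dx + (-1 + x)·Dx^2  (order 2).
h: a_k = 0, 12, 12, -6, -6, 21/10, 21/10, …
ICs: h(0) = 0, h′(0) = 12.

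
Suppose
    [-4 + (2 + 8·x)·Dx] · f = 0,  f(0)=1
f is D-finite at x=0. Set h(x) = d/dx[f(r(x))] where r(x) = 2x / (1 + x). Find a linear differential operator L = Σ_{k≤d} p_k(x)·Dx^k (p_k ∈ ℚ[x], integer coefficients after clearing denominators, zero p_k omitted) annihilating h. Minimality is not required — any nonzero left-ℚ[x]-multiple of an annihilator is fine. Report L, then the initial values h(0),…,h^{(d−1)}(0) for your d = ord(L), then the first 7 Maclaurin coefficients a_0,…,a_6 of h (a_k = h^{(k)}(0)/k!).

f: a_k = 1, 2, -2, 4, -10, 28, -84, …
Change of var in L_f (x↦r) gives L₀.
h₀' ⇒ L via d/dx closure of L₀.
L = (-6 - 18·x) + (-1 - 10·x - 9·x^2)·Dx  (order 1).
h: a_k = 4, -24, 156, -1136, 8820, -70920, 582540, …
ICs: h(0) = 4.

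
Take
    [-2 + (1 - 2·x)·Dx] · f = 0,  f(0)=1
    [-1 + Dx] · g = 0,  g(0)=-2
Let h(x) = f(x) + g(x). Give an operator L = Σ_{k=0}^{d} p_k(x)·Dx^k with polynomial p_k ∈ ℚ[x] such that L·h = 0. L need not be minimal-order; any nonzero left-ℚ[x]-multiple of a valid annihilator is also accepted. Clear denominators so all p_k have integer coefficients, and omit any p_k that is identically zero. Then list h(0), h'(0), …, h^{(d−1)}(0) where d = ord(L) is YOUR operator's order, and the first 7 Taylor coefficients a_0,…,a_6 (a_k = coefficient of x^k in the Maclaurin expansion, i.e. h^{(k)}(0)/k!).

L = (-6 - 4·x) + (7 + 4·x - 4·x^2)·Dx + (-1 + 4·x^2)·Dx^2  (order 2).
h: a_k = -1, 0, 3, 23/3, 191/12, 1919/60, 23039/360, …
ICs: h(0) = -1, h′(0) = 0.

f: a_k = 1, 2, 4, 8, 16, 32, 64, …
g: a_k = -2, -2, -1, -1/3, -1/12, -1/60, -1/360, …
L₀ := lclm(L_f,L_g); ord L₀ ≤ 1+1.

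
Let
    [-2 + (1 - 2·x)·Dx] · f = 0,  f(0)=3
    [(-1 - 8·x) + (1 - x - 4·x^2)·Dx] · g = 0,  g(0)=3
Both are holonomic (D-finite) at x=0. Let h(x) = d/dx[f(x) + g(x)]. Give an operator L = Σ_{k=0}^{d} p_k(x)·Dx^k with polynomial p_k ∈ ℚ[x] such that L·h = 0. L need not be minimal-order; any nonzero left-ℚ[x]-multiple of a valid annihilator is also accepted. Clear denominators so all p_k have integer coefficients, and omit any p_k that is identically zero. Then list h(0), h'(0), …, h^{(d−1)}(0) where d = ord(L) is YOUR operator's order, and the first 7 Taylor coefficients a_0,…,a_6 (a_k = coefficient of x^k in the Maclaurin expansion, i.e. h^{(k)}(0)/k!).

L = (12 - 576·x + 1152·x^2 - 3072·x^3 + 1536·x^4) + (15 + 60·x - 288·x^2 + 1152·x^3 - 2880·x^4 + 1536·x^5)·Dx + (-3 + 21·x - 78·x^2 + 128·x^3 + 96·x^4 - 448·x^5 + 256·x^6)·Dx^2  (order 2).
h: a_k = 9, 54, 153, 540, 1455, 4410, 11949, …
ICs: h(0) = 9, h′(0) = 54.

f: a_k = 3, 6, 12, 24, 48, 96, 192, …
g: a_k = 3, 3, 15, 27, 87, 195, 543, …
Weyl lclm of L_f,L_g ⇒ L₀ (ord ≤ 2).
h=h₀': d/dx-closure on L₀ ⇒ L.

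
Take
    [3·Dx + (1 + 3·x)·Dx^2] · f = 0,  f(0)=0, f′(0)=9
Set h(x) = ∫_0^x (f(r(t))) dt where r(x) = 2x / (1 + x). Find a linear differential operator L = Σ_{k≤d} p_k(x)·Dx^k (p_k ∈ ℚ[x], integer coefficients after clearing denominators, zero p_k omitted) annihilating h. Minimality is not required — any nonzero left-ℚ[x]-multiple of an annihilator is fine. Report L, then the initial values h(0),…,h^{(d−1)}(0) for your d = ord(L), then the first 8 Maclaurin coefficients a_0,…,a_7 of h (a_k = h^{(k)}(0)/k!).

L = (8 + 14·x)·Dx^2 + (1 + 8·x + 7·x^2)·Dx^3  (order 3).
h: a_k = 0, 0, 9, -24, 171/2, -360, 8403/5, -58824/7, …
ICs: h(0) = 0, h′(0) = 0, h′′(0) = 18.

f: a_k = 0, 9, -27/2, 27, -243/4, 729/5, -729/2, 6561/7, …
Change of var in L_f (x↦r) gives L₀.
h=∫₀ˣh₀: take L = L₀·Dx.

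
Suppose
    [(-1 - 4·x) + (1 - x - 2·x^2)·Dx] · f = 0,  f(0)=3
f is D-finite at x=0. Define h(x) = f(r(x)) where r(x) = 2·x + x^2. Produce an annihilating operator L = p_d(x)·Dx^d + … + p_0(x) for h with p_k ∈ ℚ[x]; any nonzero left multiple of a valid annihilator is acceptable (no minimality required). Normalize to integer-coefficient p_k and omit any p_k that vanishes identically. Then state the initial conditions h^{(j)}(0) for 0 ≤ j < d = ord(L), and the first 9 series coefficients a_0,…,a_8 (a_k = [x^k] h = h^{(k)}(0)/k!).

f: a_k = 3, 3, 9, 15, 33, 63, 129, 255, 513, …
Substitute x→r, Dx→(1/r')Dx; clear ⇒ L₀.
L = (2 + 16·x + 8·x^2) + (-1 + 3·x + 6·x^2 + 2·x^3)·Dx  (order 1).
h: a_k = 3, 6, 39, 156, 717, 3162, 14103, 62712, 279081, …
ICs: h(0) = 3.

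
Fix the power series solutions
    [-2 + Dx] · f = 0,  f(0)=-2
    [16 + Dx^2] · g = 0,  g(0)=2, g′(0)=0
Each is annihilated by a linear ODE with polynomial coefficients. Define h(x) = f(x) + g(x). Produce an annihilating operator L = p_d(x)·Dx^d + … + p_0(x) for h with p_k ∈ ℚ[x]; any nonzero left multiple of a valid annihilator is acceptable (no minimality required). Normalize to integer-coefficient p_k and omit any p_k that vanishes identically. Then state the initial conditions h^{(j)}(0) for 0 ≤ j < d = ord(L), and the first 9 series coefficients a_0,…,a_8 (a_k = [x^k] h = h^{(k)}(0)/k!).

L = -32 + 16·Dx - 2·Dx^2 + Dx^3  (order 3).
h: a_k = 0, -4, -20, -8/3, 20, -8/15, -104/9, -16/315, 68/21, …
ICs: h(0) = 0, h′(0) = -4, h′′(0) = -40.

f: a_k = -2, -4, -4, -8/3, -4/3, -8/15, -8/45, -16/315, -4/315, …
g: a_k = 2, 0, -16, 0, 64/3, 0, -512/45, 0, 1024/315, …
L₀ := lclm(L_f,L_g); ord L₀ ≤ 1+2.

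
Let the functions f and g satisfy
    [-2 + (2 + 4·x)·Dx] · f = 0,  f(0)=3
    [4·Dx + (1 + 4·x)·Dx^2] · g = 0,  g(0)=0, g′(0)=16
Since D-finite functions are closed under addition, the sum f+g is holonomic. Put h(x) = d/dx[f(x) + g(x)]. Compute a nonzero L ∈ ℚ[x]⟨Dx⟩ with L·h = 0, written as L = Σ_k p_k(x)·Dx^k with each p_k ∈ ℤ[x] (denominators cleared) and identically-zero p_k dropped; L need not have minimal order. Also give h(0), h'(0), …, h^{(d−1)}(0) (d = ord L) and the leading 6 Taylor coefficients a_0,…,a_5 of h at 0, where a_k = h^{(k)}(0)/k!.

L = (20 + 16·x) + (29 + 104·x + 80·x^2)·Dx + (3 + 22·x + 48·x^2 + 32·x^3)·Dx^2  (order 2).
h: a_k = 19, -67, 521/2, -2063/2, 32873/8, -131261/8, …
ICs: h(0) = 19, h′(0) = -67.

f: a_k = 3, 3, -3/2, 3/2, -15/8, 21/8, …
g: a_k = 0, 16, -32, 256/3, -256, 4096/5, …
Weyl lclm of L_f,L_g ⇒ L₀ (ord ≤ 3).
Differentiate: ansatz ord ≤ ord L₀ ⇒ L.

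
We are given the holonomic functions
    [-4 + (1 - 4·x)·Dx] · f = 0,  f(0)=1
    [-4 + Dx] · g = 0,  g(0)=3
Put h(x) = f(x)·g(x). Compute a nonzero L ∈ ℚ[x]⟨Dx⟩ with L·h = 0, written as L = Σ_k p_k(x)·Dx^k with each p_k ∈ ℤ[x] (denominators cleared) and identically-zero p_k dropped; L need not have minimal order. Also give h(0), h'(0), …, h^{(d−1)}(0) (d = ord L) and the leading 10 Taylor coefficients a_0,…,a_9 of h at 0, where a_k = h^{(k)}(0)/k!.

L = (8 - 16·x) + (-1 + 4·x)·Dx  (order 1).
h: a_k = 3, 24, 120, 512, 2080, 41728/5, 500992/15, 2805760/21, 56115712/105, 404033536/189, …
ICs: h(0) = 3.

f: a_k = 1, 4, 16, 64, 256, 1024, 4096, 16384, 65536, 262144, …
g: a_k = 3, 12, 24, 32, 32, 128/5, 256/15, 1024/105, 512/105, 2048/945, …
h₀=f·g: eliminate ⇒ L₀, order ≤ 1·1.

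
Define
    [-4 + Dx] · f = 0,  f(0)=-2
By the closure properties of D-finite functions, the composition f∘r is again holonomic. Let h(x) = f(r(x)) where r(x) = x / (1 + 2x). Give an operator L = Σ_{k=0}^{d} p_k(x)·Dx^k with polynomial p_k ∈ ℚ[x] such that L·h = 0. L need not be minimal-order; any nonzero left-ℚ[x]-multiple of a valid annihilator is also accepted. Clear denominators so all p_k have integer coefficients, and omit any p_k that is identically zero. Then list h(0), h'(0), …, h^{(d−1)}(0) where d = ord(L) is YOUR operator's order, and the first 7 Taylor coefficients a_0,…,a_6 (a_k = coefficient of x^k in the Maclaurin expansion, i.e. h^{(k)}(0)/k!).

L = -4 + (1 + 4·x + 4·x^2)·Dx  (order 1).
h: a_k = -2, -8, 0, 32/3, -64/3, 128/5, -512/45, …
ICs: h(0) = -2.

f: a_k = -2, -8, -16, -64/3, -64/3, -256/15, -512/45, …
L₀ from L_f via x↦r, Dx↦r'^{-1}Dx.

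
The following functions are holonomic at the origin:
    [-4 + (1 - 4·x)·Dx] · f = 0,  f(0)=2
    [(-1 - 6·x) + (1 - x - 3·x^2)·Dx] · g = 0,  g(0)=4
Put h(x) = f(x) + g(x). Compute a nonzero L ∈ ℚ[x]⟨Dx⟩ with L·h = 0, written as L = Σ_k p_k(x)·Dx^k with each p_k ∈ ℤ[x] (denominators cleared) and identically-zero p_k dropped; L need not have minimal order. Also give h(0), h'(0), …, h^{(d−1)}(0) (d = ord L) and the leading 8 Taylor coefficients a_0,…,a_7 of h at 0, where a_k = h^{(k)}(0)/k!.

L = (-72·x + 72·x^2 - 96·x^3) + (8 - 6·x - 66·x^2 + 112·x^3 - 192·x^4)·Dx + (-1 + 7·x - 15·x^2 + 10·x^3 + 20·x^4 - 48·x^5)·Dx^2  (order 2).
h: a_k = 6, 12, 48, 156, 588, 2208, 8580, 33636, …
ICs: h(0) = 6, h′(0) = 12.

f: a_k = 2, 8, 32, 128, 512, 2048, 8192, 32768, …
g: a_k = 4, 4, 16, 28, 76, 160, 388, 868, …
h₀=f+g: left-lcm gives L₀, ord ≤ 2.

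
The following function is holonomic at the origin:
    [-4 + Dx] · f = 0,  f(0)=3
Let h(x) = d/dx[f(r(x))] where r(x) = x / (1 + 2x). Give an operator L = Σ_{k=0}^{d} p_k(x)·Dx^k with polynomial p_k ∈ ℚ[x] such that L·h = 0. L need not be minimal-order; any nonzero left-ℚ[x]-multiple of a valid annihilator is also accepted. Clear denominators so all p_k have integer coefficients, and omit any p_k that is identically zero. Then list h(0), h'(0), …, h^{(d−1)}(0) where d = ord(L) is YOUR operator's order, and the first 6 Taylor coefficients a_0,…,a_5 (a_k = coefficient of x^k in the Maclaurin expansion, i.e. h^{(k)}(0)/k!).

L = -8·x + (-1 - 4·x - 4·x^2)·Dx  (order 1).
h: a_k = 12, 0, -48, 128, -192, 512/5, …
ICs: h(0) = 12.

f: a_k = 3, 12, 24, 32, 32, 128/5, …
Change of var in L_f (x↦r) gives L₀.
Derive L from L₀ (diff closure).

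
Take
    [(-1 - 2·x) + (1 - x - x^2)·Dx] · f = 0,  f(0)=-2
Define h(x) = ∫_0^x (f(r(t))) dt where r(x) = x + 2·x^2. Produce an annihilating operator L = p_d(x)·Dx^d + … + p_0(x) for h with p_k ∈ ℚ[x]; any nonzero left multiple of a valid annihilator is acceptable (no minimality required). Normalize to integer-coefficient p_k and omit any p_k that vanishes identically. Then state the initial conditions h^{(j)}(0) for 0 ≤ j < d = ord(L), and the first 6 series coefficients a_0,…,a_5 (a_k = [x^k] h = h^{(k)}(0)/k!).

f: a_k = -2, -2, -4, -6, -10, -16, …
L₀ from L_f via x↦r, Dx↦r'^{-1}Dx.
h=∫₀ˣh₀: take L = L₀·Dx.
L = (1 + 6·x + 12·x^2 + 16·x^3)·Dx + (-1 + x + 3·x^2 + 4·x^3 + 4·x^4)·Dx^2  (order 2).
h: a_k = 0, -2, -1, -8/3, -11/2, -62/5, …
ICs: h(0) = 0, h′(0) = -2.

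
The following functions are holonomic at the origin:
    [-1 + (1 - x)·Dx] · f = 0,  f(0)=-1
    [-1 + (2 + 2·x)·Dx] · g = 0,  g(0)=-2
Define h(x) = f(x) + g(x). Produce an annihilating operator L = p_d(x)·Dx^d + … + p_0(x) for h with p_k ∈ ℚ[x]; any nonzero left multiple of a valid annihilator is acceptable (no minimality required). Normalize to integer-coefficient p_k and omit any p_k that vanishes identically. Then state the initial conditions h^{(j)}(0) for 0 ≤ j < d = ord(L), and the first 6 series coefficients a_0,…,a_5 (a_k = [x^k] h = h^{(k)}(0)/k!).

L = (-5 - 3·x) + (9 + 14·x + 9·x^2)·Dx + (-2 - 6·x + 2·x^2 + 6·x^3)·Dx^2  (order 2).
h: a_k = -3, -2, -3/4, -9/8, -59/64, -135/128, …
ICs: h(0) = -3, h′(0) = -2.

f: a_k = -1, -1, -1, -1, -1, -1, …
g: a_k = -2, -1, 1/4, -1/8, 5/64, -7/128, …
Sum ⇒ L₀ = lclm(L_f,L_g) in ℚ(x)⟨Dx⟩.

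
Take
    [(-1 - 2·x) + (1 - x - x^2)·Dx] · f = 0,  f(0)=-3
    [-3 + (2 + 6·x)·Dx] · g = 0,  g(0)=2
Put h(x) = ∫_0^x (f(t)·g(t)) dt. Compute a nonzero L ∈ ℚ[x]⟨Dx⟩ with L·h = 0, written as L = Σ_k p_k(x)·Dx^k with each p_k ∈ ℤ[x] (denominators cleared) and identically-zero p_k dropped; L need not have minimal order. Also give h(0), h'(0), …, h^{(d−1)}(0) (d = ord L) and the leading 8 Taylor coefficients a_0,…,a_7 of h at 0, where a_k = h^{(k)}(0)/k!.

L = (5 + 7·x + 9·x^2)·Dx + (-2 - 4·x + 8·x^2 + 6·x^3)·Dx^2  (order 2).
h: a_k = 0, -6, -15/2, -19/4, -315/32, -2217/320, -4859/256, -30117/3584, …
ICs: h(0) = 0, h′(0) = -6.

f: a_k = -3, -3, -6, -9, -15, -24, -39, -63, …
g: a_k = 2, 3, -9/4, 27/8, -405/64, 1701/128, -15309/512, 72171/1024, …
Sym-product of L_f,L_g gives L₀ (≤ ord 1).
∫: right-multiply L₀ by Dx.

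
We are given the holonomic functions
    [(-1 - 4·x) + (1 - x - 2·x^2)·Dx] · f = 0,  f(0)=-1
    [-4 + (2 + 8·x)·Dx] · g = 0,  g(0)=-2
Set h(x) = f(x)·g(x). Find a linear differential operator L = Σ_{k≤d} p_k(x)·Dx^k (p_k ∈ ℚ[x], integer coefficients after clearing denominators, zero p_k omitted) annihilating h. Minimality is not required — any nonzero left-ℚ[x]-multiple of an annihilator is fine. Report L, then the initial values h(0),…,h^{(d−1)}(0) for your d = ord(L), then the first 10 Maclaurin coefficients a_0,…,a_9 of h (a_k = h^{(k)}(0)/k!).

f: a_k = -1, -1, -3, -5, -11, -21, -43, -85, -171, -341, …
g: a_k = -2, -4, 4, -8, 20, -56, 168, -528, 1716, -5720, …
L₀ := L_f ⊗_s L_g (sym. prod.), ord ≤ 1.
L = (3 + 6·x + 12·x^2) + (-1 - 3·x + 6·x^2 + 8·x^3)·Dx  (order 1).
h: a_k = 2, 6, 6, 26, 18, 126, -6, 774, -954, 6314, …
ICs: h(0) = 2.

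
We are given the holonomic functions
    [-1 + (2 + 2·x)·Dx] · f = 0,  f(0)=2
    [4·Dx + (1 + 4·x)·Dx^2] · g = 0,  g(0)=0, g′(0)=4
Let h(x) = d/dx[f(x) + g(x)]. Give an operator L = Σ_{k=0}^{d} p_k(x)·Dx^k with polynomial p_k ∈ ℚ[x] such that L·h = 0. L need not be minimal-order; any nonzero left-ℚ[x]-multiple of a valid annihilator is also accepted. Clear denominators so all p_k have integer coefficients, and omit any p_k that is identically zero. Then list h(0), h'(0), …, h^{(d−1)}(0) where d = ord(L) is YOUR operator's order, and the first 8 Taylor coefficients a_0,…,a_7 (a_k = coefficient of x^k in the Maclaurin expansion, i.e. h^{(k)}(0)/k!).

f: a_k = 2, 1, -1/4, 1/8, -5/64, 7/128, -21/512, 33/1024, …
g: a_k = 0, 4, -8, 64/3, -64, 1024/5, -2048/3, 16384/7, …
Weyl lclm of L_f,L_g ⇒ L₀ (ord ≤ 3).
h=h₀': d/dx-closure on L₀ ⇒ L.
L = (52 + 16·x) + (125 + 232·x + 80·x^2)·Dx + (14 + 78·x + 96·x^2 + 32·x^3)·Dx^2  (order 2).
h: a_k = 5, -33/2, 515/8, -4101/16, 131107/128, -1048639/256, 16777447/1024, -134218157/2048, …
ICs: h(0) = 5, h′(0) = -33/2.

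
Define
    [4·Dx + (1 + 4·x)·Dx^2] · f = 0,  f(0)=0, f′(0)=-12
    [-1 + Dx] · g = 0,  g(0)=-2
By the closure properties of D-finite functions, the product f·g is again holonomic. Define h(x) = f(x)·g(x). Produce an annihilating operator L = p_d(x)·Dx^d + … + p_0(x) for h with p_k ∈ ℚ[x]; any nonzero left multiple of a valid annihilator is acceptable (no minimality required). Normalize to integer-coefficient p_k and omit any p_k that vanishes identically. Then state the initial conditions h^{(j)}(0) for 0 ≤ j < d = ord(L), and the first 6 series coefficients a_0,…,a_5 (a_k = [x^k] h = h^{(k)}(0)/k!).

f: a_k = 0, -12, 24, -64, 192, -3072/5, …
g: a_k = -2, -2, -1, -1/3, -1/12, -1/60, …
h₀=f·g: eliminate ⇒ L₀, order ≤ 2·1.
L = (-3 + 4·x) + (2 - 8·x)·Dx + (1 + 4·x)·Dx^2  (order 2).
h: a_k = 0, 24, -24, 92, -276, 4509/5, …
ICs: h(0) = 0, h′(0) = 24.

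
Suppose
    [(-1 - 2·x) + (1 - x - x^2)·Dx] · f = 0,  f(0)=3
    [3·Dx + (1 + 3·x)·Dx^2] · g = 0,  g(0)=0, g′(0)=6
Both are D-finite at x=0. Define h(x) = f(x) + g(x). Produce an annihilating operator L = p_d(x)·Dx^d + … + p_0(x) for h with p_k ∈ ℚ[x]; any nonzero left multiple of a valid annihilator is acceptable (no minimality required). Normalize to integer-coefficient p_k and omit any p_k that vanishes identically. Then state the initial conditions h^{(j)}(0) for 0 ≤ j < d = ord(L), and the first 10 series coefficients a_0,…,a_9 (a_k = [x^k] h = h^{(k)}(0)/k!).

L = (126 + 342·x + 468·x^2 + 180·x^3 + 108·x^4)·Dx + (156·x + 576·x^2 + 672·x^3 + 378·x^4 + 180·x^5)·Dx^2 + (-7 - 35·x - 29·x^2 + 63·x^3 + 99·x^4 + 93·x^5 + 36·x^6)·Dx^3  (order 3).
h: a_k = 3, 9, -3, 27, -51/2, 606/5, -204, 4815/7, -6153/4, 4539, …
ICs: h(0) = 3, h′(0) = 9, h′′(0) = -6.

f: a_k = 3, 3, 6, 9, 15, 24, 39, 63, 102, 165, …
g: a_k = 0, 6, -9, 18, -81/2, 486/5, -243, 4374/7, -6561/4, 4374, …
Weyl lclm of L_f,L_g ⇒ L₀ (ord ≤ 3).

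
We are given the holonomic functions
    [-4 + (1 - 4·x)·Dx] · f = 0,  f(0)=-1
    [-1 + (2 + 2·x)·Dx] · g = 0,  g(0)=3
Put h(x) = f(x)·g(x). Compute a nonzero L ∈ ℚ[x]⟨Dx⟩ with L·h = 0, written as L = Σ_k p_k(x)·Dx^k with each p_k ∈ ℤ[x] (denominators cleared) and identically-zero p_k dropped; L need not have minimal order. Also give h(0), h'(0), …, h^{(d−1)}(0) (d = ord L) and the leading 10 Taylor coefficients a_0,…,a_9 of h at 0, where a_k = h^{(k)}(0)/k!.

f: a_k = -1, -4, -16, -64, -256, -1024, -4096, -16384, -65536, -262144, …
g: a_k = 3, 3/2, -3/8, 3/16, -15/128, 21/256, -63/1024, 99/2048, -1287/32768, 2145/65536, …
Product ⇒ symmetric product L₀, ord ≤ 1.
L = (9 + 4·x) + (-2 + 6·x + 8·x^2)·Dx  (order 1).
h: a_k = -3, -27/2, -429/8, -3435/16, -109905/128, -879261/256, -14068113/1024, -112545003/2048, -7202878905/32768, -57623033385/65536, …
ICs: h(0) = -3.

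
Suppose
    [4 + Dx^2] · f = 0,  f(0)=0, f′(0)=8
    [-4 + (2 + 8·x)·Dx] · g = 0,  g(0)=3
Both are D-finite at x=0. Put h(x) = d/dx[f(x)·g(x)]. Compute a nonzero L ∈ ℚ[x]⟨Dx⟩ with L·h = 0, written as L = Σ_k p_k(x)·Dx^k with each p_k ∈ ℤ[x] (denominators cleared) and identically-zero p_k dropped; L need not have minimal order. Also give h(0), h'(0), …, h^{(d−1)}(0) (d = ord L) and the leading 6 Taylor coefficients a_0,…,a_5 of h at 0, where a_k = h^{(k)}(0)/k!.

L = (8 + 96·x + 256·x^2 + 256·x^3 + 256·x^4) + (2 - 48·x^2 - 64·x^3)·Dx + (1 + 10·x + 36·x^2 + 64·x^3 + 64·x^4)·Dx^2  (order 2).
h: a_k = 24, 96, -192, 256, -1024, 18432/5, …
ICs: h(0) = 24, h′(0) = 96.

f: a_k = 0, 8, 0, -16/3, 0, 16/15, …
g: a_k = 3, 6, -6, 12, -30, 84, …
L₀ := L_f ⊗_s L_g (sym. prod.), ord ≤ 2.
h₀' ⇒ L via d/dx closure of L₀.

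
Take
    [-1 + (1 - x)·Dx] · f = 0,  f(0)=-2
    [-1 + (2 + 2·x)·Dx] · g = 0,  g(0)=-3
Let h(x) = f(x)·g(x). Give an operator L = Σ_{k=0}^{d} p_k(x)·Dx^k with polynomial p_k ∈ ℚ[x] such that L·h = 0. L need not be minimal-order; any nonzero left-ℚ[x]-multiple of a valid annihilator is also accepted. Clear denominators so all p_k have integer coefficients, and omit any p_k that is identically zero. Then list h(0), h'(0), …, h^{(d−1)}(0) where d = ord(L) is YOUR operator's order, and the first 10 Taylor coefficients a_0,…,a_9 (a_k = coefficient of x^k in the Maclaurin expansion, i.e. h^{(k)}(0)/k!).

L = (3 + x) + (-2 + 2·x^2)·Dx  (order 1).
h: a_k = 6, 9, 33/4, 69/8, 537/64, 1095/128, 4317/512, 8733/1024, 138441/16384, 279027/32768, …
ICs: h(0) = 6.

f: a_k = -2, -2, -2, -2, -2, -2, -2, -2, -2, -2, …
g: a_k = -3, -3/2, 3/8, -3/16, 15/128, -21/256, 63/1024, -99/2048, 1287/32768, -2145/65536, …
h₀=f·g: eliminate ⇒ L₀, order ≤ 1·1.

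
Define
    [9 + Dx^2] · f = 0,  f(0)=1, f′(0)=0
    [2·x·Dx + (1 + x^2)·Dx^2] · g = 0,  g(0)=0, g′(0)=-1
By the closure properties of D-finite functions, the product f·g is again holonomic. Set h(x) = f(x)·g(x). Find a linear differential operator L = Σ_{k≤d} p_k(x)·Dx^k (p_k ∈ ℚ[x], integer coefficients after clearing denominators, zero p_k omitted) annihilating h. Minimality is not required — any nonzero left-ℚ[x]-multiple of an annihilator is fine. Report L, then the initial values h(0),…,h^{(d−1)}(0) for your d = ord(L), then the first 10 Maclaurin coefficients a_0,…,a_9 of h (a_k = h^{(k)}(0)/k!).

L = (1170 + 3834·x^2 + 4779·x^4 + 2916·x^6 + 729·x^8) + (396·x + 1044·x^3 + 972·x^5 + 324·x^7)·Dx + (220 + 768·x^2 + 1026·x^4 + 648·x^6 + 162·x^8)·Dx^2 + (44·x + 116·x^3 + 108·x^5 + 36·x^7)·Dx^3 + (10 + 38·x^2 + 55·x^4 + 36·x^6 + 9·x^8)·Dx^4  (order 4).
h: a_k = 0, -1, 0, 29/6, 0, -203/40, 0, 1781/560, 0, -15557/8064, …
ICs: h(0) = 0, h′(0) = -1, h′′(0) = 0, h′′′(0) = 29.

f: a_k = 1, 0, -9/2, 0, 27/8, 0, -81/80, 0, 729/4480, 0, …
g: a_k = 0, -1, 0, 1/3, 0, -1/5, 0, 1/7, 0, -1/9, …
Sym-product of L_f,L_g gives L₀ (≤ ord 4).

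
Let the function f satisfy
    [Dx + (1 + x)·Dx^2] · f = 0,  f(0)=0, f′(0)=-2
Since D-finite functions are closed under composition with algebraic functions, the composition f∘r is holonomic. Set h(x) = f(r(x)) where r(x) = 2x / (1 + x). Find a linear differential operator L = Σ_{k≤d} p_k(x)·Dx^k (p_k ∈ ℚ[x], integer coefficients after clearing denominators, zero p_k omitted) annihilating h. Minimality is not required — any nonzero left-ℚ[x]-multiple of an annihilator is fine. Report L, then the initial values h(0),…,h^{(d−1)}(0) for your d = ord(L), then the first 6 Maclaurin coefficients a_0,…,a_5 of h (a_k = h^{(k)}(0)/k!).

f: a_k = 0, -2, 1, -2/3, 1/2, -2/5, …
Substitute x→r, Dx→(1/r')Dx; clear ⇒ L₀.
L = (4 + 6·x)·Dx + (1 + 4·x + 3·x^2)·Dx^2  (order 2).
h: a_k = 0, -4, 8, -52/3, 40, -484/5, …
ICs: h(0) = 0, h′(0) = -4.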